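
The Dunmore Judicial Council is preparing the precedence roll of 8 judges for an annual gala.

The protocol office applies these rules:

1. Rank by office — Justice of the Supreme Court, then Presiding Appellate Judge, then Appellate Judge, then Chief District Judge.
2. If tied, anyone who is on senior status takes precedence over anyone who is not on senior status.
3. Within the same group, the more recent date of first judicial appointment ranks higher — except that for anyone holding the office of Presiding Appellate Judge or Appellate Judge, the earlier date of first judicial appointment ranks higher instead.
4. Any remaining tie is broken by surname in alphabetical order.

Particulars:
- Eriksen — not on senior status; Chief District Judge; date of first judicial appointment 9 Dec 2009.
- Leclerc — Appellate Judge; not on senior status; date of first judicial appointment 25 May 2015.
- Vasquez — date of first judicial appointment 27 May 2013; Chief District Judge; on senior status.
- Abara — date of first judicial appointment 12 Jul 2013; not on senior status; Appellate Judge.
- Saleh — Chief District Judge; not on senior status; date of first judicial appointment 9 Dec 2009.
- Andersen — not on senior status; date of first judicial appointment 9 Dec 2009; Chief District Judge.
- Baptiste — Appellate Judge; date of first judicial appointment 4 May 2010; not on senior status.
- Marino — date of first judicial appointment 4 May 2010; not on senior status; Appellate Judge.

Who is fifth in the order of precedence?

By office: Baptiste, Marino, Abara and Leclerc (Appellate Judge); then Vasquez, Andersen, Eriksen and Saleh (Chief District Judge).
Baptiste, Marino, Abara and Leclerc are each not on senior status, so the next rule applies.
Among Baptiste, Marino, Abara and Leclerc, by date of first judicial appointment (earlier first) (reversed rule for this group): Baptiste and Marino (4 May 2010) before Abara (12 Jul 2013) before Leclerc (25 May 2015).
Among Baptiste and Marino, alphabetically by surname: Baptiste before Marino.
Among Vasquez, Andersen, Eriksen and Saleh, on senior status before not on senior status: Vasquez (on senior status) before Andersen, Eriksen and Saleh (not on senior status).
Andersen, Eriksen and Saleh all have date of first judicial appointment 9 Dec 2009, so the next rule applies.
Among Andersen, Eriksen and Saleh, alphabetically by surname: Andersen before Eriksen before Saleh.
Order: Baptiste, Marino, Abara, Leclerc, Vasquez, Andersen, Eriksen, Saleh.

Vasquez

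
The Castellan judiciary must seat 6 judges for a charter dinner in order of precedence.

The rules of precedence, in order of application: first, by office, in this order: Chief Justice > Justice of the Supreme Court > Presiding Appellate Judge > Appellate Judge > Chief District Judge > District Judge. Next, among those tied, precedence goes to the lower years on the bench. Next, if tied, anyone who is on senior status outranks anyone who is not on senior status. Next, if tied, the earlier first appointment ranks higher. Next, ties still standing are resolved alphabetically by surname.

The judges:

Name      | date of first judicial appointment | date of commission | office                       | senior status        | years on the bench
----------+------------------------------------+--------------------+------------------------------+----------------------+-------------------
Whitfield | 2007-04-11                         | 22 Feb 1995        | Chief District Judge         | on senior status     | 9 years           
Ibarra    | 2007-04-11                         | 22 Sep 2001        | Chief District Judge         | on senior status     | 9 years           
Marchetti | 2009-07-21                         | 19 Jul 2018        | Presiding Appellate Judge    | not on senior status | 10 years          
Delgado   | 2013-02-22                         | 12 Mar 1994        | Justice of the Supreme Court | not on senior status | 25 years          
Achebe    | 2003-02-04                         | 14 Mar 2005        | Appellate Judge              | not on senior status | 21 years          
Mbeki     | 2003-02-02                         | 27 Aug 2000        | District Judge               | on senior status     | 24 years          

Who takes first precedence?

Delgado

By office: Delgado (Justice of the Supreme Court); then Marchetti (Presiding Appellate Judge); then Achebe (Appellate Judge); then Ibarra and Whitfield (Chief District Judge); then Mbeki (District Judge).
Ibarra and Whitfield both have years on the bench 9 years, so the next rule applies.
Ibarra and Whitfield are each on senior status, so the next rule applies.
Ibarra and Whitfield both have date of first judicial appointment 2007-04-11, so the next rule applies.
Among Ibarra and Whitfield, alphabetically by surname: Ibarra before Whitfield.
Order: Delgado, Marchetti, Achebe, Ibarra, Whitfield, Mbeki.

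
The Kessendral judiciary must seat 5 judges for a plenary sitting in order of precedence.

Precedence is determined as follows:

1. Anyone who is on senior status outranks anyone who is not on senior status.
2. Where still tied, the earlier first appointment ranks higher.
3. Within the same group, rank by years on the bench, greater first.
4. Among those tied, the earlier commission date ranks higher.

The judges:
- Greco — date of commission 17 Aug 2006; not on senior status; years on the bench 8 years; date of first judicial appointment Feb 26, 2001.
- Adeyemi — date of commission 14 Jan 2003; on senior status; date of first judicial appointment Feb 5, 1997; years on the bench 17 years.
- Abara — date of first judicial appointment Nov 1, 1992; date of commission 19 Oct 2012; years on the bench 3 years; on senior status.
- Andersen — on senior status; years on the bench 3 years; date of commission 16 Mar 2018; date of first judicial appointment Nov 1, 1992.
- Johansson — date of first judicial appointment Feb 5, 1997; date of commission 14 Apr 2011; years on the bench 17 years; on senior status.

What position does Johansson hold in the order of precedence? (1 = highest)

By the first rule: Abara, Andersen, Adeyemi and Johansson (each on senior status); then Greco (not on senior status).
Among Abara, Andersen, Adeyemi and Johansson, by date of first judicial appointment (earlier first): Abara and Andersen (Nov 1, 1992) before Adeyemi and Johansson (Feb 5, 1997).
Abara and Andersen both have years on the bench 3 years, so the next rule applies.
Among Abara and Andersen, by date of commission (earlier first): Abara (19 Oct 2012) before Andersen (16 Mar 2018).
Adeyemi and Johansson both have years on the bench 17 years, so the next rule applies.
Among Adeyemi and Johansson, by date of commission (earlier first): Adeyemi (14 Jan 2003) before Johansson (14 Apr 2011).
Order: Abara, Andersen, Adeyemi, Johansson, Greco. So position 4.

4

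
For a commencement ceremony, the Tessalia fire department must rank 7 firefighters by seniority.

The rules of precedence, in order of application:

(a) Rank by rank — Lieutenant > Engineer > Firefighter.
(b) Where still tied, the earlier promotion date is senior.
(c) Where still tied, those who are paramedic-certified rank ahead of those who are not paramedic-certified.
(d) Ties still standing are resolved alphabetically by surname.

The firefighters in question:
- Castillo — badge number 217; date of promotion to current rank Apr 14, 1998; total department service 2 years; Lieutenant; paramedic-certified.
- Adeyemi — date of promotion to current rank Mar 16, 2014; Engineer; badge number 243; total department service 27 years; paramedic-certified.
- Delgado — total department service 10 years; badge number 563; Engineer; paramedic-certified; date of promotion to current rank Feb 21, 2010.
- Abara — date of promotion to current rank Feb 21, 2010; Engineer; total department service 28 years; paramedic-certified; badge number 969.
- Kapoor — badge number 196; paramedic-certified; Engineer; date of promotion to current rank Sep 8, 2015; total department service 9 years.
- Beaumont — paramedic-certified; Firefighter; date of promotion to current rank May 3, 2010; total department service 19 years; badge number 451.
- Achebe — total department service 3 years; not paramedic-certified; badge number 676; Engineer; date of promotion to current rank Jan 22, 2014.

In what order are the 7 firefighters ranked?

By rank: Castillo (Lieutenant); then Abara, Delgado, Achebe, Adeyemi and Kapoor (Engineer); then Beaumont (Firefighter).
Among Abara, Delgado, Achebe, Adeyemi and Kapoor, by date of promotion to current rank (earlier first): Abara and Delgado (Feb 21, 2010) before Achebe (Jan 22, 2014) before Adeyemi (Mar 16, 2014) before Kapoor (Sep 8, 2015).
Abara and Delgado are each paramedic-certified, so the next rule applies.
Among Abara and Delgado, alphabetically by surname: Abara before Delgado.
Full order: Castillo, Abara, Delgado, Achebe, Adeyemi, Kapoor, Beaumont.

Castillo, Abara, Delgado, Achebe, Adeyemi, Kapoor, Beaumont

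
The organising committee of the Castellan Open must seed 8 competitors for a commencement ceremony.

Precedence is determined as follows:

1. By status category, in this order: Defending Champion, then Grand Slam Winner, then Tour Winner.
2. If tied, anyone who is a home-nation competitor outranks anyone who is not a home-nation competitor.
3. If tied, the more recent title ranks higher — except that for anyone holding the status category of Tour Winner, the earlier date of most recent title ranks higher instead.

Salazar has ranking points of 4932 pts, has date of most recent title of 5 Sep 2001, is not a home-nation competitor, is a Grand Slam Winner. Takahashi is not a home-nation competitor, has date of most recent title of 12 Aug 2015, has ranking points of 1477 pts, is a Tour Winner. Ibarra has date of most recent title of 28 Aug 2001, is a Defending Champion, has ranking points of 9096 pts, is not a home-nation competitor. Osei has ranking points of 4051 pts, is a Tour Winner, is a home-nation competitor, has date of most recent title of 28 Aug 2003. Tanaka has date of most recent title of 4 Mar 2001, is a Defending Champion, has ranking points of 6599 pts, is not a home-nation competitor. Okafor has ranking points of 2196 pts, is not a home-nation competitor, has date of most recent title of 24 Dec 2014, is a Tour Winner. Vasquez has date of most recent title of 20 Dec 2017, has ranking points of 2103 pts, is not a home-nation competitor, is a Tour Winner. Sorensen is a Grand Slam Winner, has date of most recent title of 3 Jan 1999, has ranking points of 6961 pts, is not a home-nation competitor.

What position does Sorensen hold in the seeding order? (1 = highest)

By status category: Ibarra and Tanaka (Defending Champion); then Salazar and Sorensen (Grand Slam Winner); then Osei, Okafor, Takahashi and Vasquez (Tour Winner).
Ibarra and Tanaka are each not a home-nation competitor, so the next rule applies.
Among Ibarra and Tanaka, by date of most recent title (later first): Ibarra (28 Aug 2001) before Tanaka (4 Mar 2001).
Salazar and Sorensen are each not a home-nation competitor, so the next rule applies.
Among Salazar and Sorensen, by date of most recent title (later first): Salazar (5 Sep 2001) before Sorensen (3 Jan 1999).
Among Osei, Okafor, Takahashi and Vasquez, a home-nation competitor before not a home-nation competitor: Osei (a home-nation competitor) before Okafor, Takahashi and Vasquez (not a home-nation competitor).
Among Okafor, Takahashi and Vasquez, by date of most recent title (earlier first) (reversed rule for this group): Okafor (24 Dec 2014) before Takahashi (12 Aug 2015) before Vasquez (20 Dec 2017).
Order: Ibarra, Tanaka, Salazar, Sorensen, Osei, Okafor, Takahashi, Vasquez. So position 4.

4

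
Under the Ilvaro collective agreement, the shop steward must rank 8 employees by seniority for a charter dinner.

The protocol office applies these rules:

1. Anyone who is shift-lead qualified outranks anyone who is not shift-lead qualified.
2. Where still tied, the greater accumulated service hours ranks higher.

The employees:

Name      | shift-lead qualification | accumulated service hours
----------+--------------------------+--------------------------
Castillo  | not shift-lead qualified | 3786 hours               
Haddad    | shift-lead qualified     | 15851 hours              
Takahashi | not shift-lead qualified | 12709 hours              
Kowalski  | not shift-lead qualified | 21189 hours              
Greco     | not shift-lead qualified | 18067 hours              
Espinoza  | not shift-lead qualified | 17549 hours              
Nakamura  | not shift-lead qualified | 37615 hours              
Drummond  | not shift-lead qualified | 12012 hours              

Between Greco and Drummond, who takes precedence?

By the first rule: Haddad (shift-lead qualified); then Nakamura, Kowalski, Greco, Espinoza, Takahashi, Drummond and Castillo (each not shift-lead qualified).
Among Nakamura, Kowalski, Greco, Espinoza, Takahashi, Drummond and Castillo, by accumulated service hours (higher first): Nakamura (37615 hours) before Kowalski (21189 hours) before Greco (18067 hours) before Espinoza (17549 hours) before Takahashi (12709 hours) before Drummond (12012 hours) before Castillo (3786 hours).
So Greco takes precedence.

Greco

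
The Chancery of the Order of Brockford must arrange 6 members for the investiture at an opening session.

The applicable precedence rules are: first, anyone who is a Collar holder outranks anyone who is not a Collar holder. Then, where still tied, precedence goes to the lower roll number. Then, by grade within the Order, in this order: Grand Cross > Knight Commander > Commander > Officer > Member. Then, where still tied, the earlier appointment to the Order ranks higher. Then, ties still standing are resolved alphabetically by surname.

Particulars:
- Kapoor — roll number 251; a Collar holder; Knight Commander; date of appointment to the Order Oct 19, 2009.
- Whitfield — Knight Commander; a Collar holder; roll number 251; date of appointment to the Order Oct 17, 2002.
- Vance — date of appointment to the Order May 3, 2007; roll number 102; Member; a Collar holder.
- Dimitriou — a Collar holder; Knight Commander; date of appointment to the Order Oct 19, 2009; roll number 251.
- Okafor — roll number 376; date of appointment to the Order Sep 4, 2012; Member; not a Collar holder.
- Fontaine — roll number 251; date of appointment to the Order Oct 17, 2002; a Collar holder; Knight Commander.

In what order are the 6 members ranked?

Vance, Fontaine, Whitfield, Dimitriou, Kapoor, Okafor

By the first rule: Vance, Fontaine, Whitfield, Dimitriou and Kapoor (each a Collar holder); then Okafor (not a Collar holder).
Among Vance, Fontaine, Whitfield, Dimitriou and Kapoor, by roll number (lower first): Vance (102) before Fontaine, Whitfield, Dimitriou and Kapoor (251).
Fontaine, Whitfield, Dimitriou and Kapoor are each Knight Commander, so the next rule applies.
Among Fontaine, Whitfield, Dimitriou and Kapoor, by date of appointment to the Order (earlier first): Fontaine and Whitfield (Oct 17, 2002) before Dimitriou and Kapoor (Oct 19, 2009).
Among Fontaine and Whitfield, alphabetically by surname: Fontaine before Whitfield.
Among Dimitriou and Kapoor, alphabetically by surname: Dimitriou before Kapoor.
Full order: Vance, Fontaine, Whitfield, Dimitriou, Kapoor, Okafor.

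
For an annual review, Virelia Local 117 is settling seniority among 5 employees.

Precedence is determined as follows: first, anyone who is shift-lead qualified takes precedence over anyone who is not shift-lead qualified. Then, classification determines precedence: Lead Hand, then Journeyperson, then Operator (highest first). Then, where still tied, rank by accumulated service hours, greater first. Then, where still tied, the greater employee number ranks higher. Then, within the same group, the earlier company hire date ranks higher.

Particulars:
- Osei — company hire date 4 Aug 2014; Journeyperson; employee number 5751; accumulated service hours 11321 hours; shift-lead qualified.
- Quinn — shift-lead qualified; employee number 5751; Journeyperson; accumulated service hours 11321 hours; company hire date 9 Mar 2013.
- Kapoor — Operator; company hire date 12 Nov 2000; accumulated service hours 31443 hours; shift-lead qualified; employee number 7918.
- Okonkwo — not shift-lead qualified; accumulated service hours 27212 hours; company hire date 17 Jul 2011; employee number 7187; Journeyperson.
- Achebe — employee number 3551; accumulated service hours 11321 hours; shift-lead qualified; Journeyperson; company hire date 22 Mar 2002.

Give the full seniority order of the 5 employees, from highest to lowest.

By the first rule: Quinn, Osei, Achebe and Kapoor (each shift-lead qualified); then Okonkwo (not shift-lead qualified).
Among Quinn, Osei, Achebe and Kapoor, by classification: Quinn, Osei and Achebe (Journeyperson) before Kapoor (Operator).
Quinn, Osei and Achebe all have accumulated service hours 11321 hours, so the next rule applies.
Among Quinn, Osei and Achebe, by employee number (higher first): Quinn and Osei (5751) before Achebe (3551).
Among Quinn and Osei, by company hire date (earlier first): Quinn (9 Mar 2013) before Osei (4 Aug 2014).
Full order: Quinn, Osei, Achebe, Kapoor, Okonkwo.

Quinn, Osei, Achebe, Kapoor, Okonkwo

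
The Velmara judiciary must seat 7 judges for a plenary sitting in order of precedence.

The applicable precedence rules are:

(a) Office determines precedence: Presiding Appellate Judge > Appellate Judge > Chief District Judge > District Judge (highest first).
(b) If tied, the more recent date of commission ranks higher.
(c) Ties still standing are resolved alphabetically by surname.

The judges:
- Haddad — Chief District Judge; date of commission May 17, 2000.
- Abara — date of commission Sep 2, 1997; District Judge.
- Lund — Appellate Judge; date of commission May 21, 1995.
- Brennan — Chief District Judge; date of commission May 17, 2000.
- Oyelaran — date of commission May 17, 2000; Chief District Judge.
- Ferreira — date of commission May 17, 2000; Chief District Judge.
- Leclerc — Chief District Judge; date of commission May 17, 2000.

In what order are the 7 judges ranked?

Lund, Brennan, Ferreira, Haddad, Leclerc, Oyelaran, Abara

By office: Lund (Appellate Judge); then Brennan, Ferreira, Haddad, Leclerc and Oyelaran (Chief District Judge); then Abara (District Judge).
Brennan, Ferreira, Haddad, Leclerc and Oyelaran all have date of commission May 17, 2000, so the next rule applies.
Among Brennan, Ferreira, Haddad, Leclerc and Oyelaran, alphabetically by surname: Brennan before Ferreira before Haddad before Leclerc before Oyelaran.
Full order: Lund, Brennan, Ferreira, Haddad, Leclerc, Oyelaran, Abara.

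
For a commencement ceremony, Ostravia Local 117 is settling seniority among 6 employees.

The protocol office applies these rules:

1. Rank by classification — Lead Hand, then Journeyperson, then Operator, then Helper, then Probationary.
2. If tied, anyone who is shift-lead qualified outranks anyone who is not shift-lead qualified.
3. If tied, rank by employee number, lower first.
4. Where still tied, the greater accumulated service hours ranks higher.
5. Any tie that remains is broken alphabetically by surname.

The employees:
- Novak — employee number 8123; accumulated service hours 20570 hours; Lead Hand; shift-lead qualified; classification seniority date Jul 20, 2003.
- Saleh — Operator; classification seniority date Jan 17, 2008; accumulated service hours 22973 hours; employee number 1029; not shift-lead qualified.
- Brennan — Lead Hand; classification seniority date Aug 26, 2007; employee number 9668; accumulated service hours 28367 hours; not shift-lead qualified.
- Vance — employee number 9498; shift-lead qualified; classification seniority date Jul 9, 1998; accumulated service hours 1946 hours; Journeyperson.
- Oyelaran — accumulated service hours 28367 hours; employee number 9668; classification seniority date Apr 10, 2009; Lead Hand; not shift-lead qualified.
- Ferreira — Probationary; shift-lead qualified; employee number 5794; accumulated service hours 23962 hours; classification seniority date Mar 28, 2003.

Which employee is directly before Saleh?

By classification: Novak, Brennan and Oyelaran (Lead Hand); then Vance (Journeyperson); then Saleh (Operator); then Ferreira (Probationary).
Among Novak, Brennan and Oyelaran, shift-lead qualified before not shift-lead qualified: Novak (shift-lead qualified) before Brennan and Oyelaran (not shift-lead qualified).
Brennan and Oyelaran both have employee number 9668, so the next rule applies.
Brennan and Oyelaran both have accumulated service hours 28367 hours, so the next rule applies.
Among Brennan and Oyelaran, alphabetically by surname: Brennan before Oyelaran.
Order: Novak, Brennan, Oyelaran, Vance, Saleh, Ferreira.

Vance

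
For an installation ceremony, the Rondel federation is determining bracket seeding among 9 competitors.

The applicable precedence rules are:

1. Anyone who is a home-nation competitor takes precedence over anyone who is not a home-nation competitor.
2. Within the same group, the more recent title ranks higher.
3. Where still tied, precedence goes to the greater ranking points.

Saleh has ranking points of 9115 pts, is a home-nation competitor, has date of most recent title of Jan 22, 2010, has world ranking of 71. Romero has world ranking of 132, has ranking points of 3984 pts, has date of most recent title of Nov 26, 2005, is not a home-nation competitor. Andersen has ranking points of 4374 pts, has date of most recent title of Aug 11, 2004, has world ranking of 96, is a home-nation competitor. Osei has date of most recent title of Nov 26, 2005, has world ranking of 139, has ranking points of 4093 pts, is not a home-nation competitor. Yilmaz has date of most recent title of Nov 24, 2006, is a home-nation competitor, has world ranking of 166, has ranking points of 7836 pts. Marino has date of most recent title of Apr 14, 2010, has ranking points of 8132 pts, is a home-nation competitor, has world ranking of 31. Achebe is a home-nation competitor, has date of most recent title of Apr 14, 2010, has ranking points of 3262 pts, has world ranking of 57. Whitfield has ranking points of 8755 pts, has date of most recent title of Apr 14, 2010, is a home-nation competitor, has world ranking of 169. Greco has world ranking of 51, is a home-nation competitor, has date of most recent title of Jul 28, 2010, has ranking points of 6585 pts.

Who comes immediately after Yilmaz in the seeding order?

Andersen

By the first rule: Greco, Whitfield, Marino, Achebe, Saleh, Yilmaz and Andersen (each a home-nation competitor); then Osei and Romero (both not a home-nation competitor).
Among Greco, Whitfield, Marino, Achebe, Saleh, Yilmaz and Andersen, by date of most recent title (later first): Greco (Jul 28, 2010) before Whitfield, Marino and Achebe (Apr 14, 2010) before Saleh (Jan 22, 2010) before Yilmaz (Nov 24, 2006) before Andersen (Aug 11, 2004).
Among Whitfield, Marino and Achebe, by ranking points (higher first): Whitfield (8755 pts) before Marino (8132 pts) before Achebe (3262 pts).
Osei and Romero both have date of most recent title Nov 26, 2005, so the next rule applies.
Among Osei and Romero, by ranking points (higher first): Osei (4093 pts) before Romero (3984 pts).
Order: Greco, Whitfield, Marino, Achebe, Saleh, Yilmaz, Andersen, Osei, Romero.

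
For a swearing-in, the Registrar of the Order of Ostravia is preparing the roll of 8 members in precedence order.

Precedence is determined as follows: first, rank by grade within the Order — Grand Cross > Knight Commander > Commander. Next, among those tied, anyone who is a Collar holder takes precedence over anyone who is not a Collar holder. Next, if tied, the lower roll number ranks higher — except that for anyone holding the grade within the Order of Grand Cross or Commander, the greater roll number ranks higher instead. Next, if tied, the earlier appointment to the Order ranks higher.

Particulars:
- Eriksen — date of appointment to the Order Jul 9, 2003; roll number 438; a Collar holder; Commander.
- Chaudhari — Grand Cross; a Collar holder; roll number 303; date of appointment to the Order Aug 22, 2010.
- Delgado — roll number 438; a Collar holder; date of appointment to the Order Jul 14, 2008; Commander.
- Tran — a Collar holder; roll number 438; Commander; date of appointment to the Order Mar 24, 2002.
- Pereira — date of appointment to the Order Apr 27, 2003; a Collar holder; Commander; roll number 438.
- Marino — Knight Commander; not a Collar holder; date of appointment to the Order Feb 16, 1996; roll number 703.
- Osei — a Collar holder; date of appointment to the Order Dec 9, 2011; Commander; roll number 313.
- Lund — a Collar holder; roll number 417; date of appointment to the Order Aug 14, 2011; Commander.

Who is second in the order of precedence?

By grade within the Order: Chaudhari (Grand Cross); then Marino (Knight Commander); then Tran, Pereira, Eriksen, Delgado, Lund and Osei (Commander).
Tran, Pereira, Eriksen, Delgado, Lund and Osei are each a Collar holder, so the next rule applies.
Among Tran, Pereira, Eriksen, Delgado, Lund and Osei, by roll number (higher first) (reversed rule for this group): Tran, Pereira, Eriksen and Delgado (438) before Lund (417) before Osei (313).
Among Tran, Pereira, Eriksen and Delgado, by date of appointment to the Order (earlier first): Tran (Mar 24, 2002) before Pereira (Apr 27, 2003) before Eriksen (Jul 9, 2003) before Delgado (Jul 14, 2008).
Order: Chaudhari, Marino, Tran, Pereira, Eriksen, Delgado, Lund, Osei.

Marino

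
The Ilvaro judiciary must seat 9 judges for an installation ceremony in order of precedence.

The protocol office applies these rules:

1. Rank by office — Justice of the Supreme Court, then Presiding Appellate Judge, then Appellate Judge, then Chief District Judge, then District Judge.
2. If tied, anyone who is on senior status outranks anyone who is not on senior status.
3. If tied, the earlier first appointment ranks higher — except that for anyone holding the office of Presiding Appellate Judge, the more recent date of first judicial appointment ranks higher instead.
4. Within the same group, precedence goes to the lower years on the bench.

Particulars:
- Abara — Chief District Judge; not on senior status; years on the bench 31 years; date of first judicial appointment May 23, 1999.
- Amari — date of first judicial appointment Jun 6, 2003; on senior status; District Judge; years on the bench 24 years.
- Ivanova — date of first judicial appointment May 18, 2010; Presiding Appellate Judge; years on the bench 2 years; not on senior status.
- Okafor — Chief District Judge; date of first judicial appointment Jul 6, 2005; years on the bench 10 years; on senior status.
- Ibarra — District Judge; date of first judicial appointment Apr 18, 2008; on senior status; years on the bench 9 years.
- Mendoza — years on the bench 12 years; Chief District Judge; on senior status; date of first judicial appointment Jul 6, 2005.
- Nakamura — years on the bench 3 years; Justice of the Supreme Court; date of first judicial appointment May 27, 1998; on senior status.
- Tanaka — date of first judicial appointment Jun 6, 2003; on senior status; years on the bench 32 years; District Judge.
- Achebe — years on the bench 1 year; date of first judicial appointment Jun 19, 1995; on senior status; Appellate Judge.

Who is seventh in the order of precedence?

By office: Nakamura (Justice of the Supreme Court); then Ivanova (Presiding Appellate Judge); then Achebe (Appellate Judge); then Okafor, Mendoza and Abara (Chief District Judge); then Amari, Tanaka and Ibarra (District Judge).
Among Okafor, Mendoza and Abara, on senior status before not on senior status: Okafor and Mendoza (on senior status) before Abara (not on senior status).
Okafor and Mendoza both have date of first judicial appointment Jul 6, 2005, so the next rule applies.
Among Okafor and Mendoza, by years on the bench (lower first): Okafor (10 years) before Mendoza (12 years).
Amari, Tanaka and Ibarra are each on senior status, so the next rule applies.
Among Amari, Tanaka and Ibarra, by date of first judicial appointment (earlier first): Amari and Tanaka (Jun 6, 2003) before Ibarra (Apr 18, 2008).
Among Amari and Tanaka, by years on the bench (lower first): Amari (24 years) before Tanaka (32 years).
Order: Nakamura, Ivanova, Achebe, Okafor, Mendoza, Abara, Amari, Tanaka, Ibarra.

Amari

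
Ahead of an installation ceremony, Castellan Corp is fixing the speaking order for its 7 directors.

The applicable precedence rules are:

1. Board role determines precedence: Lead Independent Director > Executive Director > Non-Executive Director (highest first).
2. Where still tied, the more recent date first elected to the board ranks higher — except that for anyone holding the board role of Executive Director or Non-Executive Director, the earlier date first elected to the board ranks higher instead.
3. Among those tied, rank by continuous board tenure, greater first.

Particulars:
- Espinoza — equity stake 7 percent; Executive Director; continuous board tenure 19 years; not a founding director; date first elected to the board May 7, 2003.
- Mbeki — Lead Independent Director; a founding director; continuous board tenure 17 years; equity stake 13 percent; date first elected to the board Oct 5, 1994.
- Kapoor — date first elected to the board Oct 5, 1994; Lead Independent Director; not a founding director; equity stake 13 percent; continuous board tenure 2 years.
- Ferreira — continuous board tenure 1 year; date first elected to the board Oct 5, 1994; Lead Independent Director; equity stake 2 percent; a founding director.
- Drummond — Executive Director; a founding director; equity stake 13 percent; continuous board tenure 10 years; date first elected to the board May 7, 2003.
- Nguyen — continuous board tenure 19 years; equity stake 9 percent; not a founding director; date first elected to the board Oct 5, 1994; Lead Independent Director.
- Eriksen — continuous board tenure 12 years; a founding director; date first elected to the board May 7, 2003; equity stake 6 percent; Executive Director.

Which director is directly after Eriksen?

By board role: Nguyen, Mbeki, Kapoor and Ferreira (Lead Independent Director); then Espinoza, Eriksen and Drummond (Executive Director).
Nguyen, Mbeki, Kapoor and Ferreira all have date first elected to the board Oct 5, 1994, so the next rule applies.
Among Nguyen, Mbeki, Kapoor and Ferreira, by continuous board tenure (higher first): Nguyen (19 years) before Mbeki (17 years) before Kapoor (2 years) before Ferreira (1 year).
Espinoza, Eriksen and Drummond all have date first elected to the board May 7, 2003, so the next rule applies.
Among Espinoza, Eriksen and Drummond, by continuous board tenure (higher first): Espinoza (19 years) before Eriksen (12 years) before Drummond (10 years).
Order: Nguyen, Mbeki, Kapoor, Ferreira, Espinoza, Eriksen, Drummond.

Drummond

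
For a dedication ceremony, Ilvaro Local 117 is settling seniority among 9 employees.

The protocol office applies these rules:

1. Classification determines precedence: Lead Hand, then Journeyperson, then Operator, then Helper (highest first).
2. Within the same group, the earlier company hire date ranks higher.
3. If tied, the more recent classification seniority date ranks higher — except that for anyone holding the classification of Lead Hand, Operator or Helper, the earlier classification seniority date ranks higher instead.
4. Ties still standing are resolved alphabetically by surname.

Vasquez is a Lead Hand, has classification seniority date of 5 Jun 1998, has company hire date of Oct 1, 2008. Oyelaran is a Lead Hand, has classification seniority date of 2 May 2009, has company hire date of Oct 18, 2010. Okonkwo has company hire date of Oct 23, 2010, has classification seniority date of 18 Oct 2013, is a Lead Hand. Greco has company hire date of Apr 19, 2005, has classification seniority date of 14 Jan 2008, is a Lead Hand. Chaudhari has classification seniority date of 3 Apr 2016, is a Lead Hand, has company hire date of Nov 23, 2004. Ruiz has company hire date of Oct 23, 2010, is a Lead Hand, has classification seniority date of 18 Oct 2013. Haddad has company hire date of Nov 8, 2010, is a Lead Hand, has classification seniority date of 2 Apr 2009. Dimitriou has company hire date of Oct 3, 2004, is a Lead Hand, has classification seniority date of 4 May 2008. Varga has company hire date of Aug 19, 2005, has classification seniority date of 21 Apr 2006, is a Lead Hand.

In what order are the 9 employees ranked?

Dimitriou, Chaudhari, Greco, Varga, Vasquez, Oyelaran, Okonkwo, Ruiz, Haddad

By classification: Dimitriou, Chaudhari, Greco, Varga, Vasquez, Oyelaran, Okonkwo, Ruiz and Haddad (Lead Hand).
Among Dimitriou, Chaudhari, Greco, Varga, Vasquez, Oyelaran, Okonkwo, Ruiz and Haddad, by company hire date (earlier first): Dimitriou (Oct 3, 2004) before Chaudhari (Nov 23, 2004) before Greco (Apr 19, 2005) before Varga (Aug 19, 2005) before Vasquez (Oct 1, 2008) before Oyelaran (Oct 18, 2010) before Okonkwo and Ruiz (Oct 23, 2010) before Haddad (Nov 8, 2010).
Okonkwo and Ruiz both have classification seniority date 18 Oct 2013, so the next rule applies.
Among Okonkwo and Ruiz, alphabetically by surname: Okonkwo before Ruiz.
Full order: Dimitriou, Chaudhari, Greco, Varga, Vasquez, Oyelaran, Okonkwo, Ruiz, Haddad.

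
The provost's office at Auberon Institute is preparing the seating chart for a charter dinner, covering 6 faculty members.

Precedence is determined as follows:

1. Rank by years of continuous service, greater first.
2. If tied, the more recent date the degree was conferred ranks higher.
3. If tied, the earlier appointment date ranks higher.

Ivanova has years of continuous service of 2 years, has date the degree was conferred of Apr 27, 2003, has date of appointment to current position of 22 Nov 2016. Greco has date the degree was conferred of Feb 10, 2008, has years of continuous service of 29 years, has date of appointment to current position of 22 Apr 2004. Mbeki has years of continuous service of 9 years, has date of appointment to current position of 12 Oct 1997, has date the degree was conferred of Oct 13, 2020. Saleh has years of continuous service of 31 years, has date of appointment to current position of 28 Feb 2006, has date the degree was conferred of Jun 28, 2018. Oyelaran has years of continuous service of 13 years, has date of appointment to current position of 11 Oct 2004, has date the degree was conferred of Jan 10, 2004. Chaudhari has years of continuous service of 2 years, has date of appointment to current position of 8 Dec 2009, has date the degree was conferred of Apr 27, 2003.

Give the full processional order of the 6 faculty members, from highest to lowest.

By years of continuous service (higher first): Saleh (31 years); then Greco (29 years); then Oyelaran (13 years); then Mbeki (9 years); then Chaudhari and Ivanova (both 2 years).
Chaudhari and Ivanova both have date the degree was conferred Apr 27, 2003, so the next rule applies.
Among Chaudhari and Ivanova, by date of appointment to current position (earlier first): Chaudhari (8 Dec 2009) before Ivanova (22 Nov 2016).
Full order: Saleh, Greco, Oyelaran, Mbeki, Chaudhari, Ivanova.

Saleh, Greco, Oyelaran, Mbeki, Chaudhari, Ivanova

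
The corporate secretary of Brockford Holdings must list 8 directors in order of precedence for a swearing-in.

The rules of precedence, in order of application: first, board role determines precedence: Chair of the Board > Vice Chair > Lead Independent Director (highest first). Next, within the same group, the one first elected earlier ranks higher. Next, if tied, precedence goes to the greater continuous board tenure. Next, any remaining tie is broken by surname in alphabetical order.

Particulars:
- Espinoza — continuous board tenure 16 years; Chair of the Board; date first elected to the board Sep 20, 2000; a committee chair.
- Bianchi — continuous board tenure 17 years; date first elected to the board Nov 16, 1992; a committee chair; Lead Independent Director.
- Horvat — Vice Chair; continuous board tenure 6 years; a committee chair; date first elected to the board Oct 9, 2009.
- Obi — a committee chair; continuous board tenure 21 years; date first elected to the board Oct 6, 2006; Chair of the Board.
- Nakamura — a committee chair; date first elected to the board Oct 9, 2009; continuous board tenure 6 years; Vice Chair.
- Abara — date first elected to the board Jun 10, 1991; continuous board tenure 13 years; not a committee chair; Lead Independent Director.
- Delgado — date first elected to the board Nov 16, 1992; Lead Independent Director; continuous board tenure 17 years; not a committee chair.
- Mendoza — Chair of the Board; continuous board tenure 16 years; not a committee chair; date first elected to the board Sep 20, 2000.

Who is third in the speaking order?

Obi

By board role: Espinoza, Mendoza and Obi (Chair of the Board); then Horvat and Nakamura (Vice Chair); then Abara, Bianchi and Delgado (Lead Independent Director).
Among Espinoza, Mendoza and Obi, by date first elected to the board (earlier first): Espinoza and Mendoza (Sep 20, 2000) before Obi (Oct 6, 2006).
Espinoza and Mendoza both have continuous board tenure 16 years, so the next rule applies.
Among Espinoza and Mendoza, alphabetically by surname: Espinoza before Mendoza.
Horvat and Nakamura both have date first elected to the board Oct 9, 2009, so the next rule applies.
Horvat and Nakamura both have continuous board tenure 6 years, so the next rule applies.
Among Horvat and Nakamura, alphabetically by surname: Horvat before Nakamura.
Among Abara, Bianchi and Delgado, by date first elected to the board (earlier first): Abara (Jun 10, 1991) before Bianchi and Delgado (Nov 16, 1992).
Bianchi and Delgado both have continuous board tenure 17 years, so the next rule applies.
Among Bianchi and Delgado, alphabetically by surname: Bianchi before Delgado.
Order: Espinoza, Mendoza, Obi, Horvat, Nakamura, Abara, Bianchi, Delgado.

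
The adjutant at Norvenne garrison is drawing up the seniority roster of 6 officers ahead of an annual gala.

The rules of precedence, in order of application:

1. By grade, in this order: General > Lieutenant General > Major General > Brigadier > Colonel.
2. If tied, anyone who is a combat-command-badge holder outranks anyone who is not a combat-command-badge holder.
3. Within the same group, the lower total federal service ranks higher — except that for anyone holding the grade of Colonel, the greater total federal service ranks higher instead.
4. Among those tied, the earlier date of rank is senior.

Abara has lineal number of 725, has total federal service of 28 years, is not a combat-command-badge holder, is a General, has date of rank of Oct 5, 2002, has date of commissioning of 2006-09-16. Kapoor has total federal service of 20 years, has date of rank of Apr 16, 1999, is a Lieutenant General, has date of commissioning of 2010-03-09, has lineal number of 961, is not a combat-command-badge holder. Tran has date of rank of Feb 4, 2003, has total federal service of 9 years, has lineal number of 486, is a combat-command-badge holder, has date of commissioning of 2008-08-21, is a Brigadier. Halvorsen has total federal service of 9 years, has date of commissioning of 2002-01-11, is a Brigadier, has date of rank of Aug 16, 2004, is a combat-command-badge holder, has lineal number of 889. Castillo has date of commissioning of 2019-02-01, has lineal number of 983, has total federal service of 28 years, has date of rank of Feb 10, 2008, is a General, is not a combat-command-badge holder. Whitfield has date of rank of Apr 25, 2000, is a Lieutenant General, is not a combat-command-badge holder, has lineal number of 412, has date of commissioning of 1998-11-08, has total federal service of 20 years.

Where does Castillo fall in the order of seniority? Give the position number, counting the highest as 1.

2

By grade: Abara and Castillo (General); then Kapoor and Whitfield (Lieutenant General); then Tran and Halvorsen (Brigadier).
Abara and Castillo are each not a combat-command-badge holder, so the next rule applies.
Abara and Castillo both have total federal service 28 years, so the next rule applies.
Among Abara and Castillo, by date of rank (earlier first): Abara (Oct 5, 2002) before Castillo (Feb 10, 2008).
Kapoor and Whitfield are each not a combat-command-badge holder, so the next rule applies.
Kapoor and Whitfield both have total federal service 20 years, so the next rule applies.
Among Kapoor and Whitfield, by date of rank (earlier first): Kapoor (Apr 16, 1999) before Whitfield (Apr 25, 2000).
Tran and Halvorsen are each a combat-command-badge holder, so the next rule applies.
Tran and Halvorsen both have total federal service 9 years, so the next rule applies.
Among Tran and Halvorsen, by date of rank (earlier first): Tran (Feb 4, 2003) before Halvorsen (Aug 16, 2004).
Order: Abara, Castillo, Kapoor, Whitfield, Tran, Halvorsen. So position 2.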